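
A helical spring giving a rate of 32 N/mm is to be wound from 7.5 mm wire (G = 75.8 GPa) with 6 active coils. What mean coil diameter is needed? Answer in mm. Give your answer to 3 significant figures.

53.8 mm

D = (Gd⁴/(8N_a·k))^(1/3) = (75.8×10³·7.5⁴/(8·6·32))^(1/3)
  = (156143)^(1/3) = 53.8486 mm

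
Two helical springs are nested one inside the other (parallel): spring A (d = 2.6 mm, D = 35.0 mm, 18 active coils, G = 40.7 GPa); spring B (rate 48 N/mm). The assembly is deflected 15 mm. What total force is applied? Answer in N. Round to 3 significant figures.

725 N

k_A = Gd⁴/(8D³N_a) = (40.7×10³)(2.6⁴)/(8·35.0³·18) = 0.30125 N/mm
Parallel: k_eq = 0.30125 + 48 = 48.301 N/mm
F = k_eq·δ = 48.301·15 = 724.52 N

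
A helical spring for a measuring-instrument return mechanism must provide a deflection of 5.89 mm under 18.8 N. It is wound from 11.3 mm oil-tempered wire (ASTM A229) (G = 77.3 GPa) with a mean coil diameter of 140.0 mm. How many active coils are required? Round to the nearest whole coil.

Required rate k = F/δ = 18.8/5.89 = 3.1919 N/mm
N_a = Gd⁴/(8D³k) = (77.3×10³ × 11.3⁴)/(8 × 140.0³ × 3.1919)
    = 1.26036e+09 / 7.00675e+07 = 17.99 → 18 coils

18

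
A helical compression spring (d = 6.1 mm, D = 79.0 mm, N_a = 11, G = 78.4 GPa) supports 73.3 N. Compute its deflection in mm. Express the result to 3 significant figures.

29.3 mm

k = Gd⁴/(8D³N_a) = (78.4×10³)(6.1⁴)/(8·79.0³·11) = 2.5019 N/mm
δ = F/k = 73.3 / 2.5019 = 29.298 mm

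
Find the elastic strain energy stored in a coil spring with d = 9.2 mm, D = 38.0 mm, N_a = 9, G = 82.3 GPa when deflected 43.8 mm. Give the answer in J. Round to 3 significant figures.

k = Gd⁴/(8D³N_a) = (82.3×10³)(9.2⁴)/(8·38.0³·9) = 149.23 N/mm
U = ½kδ² = 0.5 × 149.23 × 43.8² = 1.4315e+05 N·mm = 143.15 J

143 J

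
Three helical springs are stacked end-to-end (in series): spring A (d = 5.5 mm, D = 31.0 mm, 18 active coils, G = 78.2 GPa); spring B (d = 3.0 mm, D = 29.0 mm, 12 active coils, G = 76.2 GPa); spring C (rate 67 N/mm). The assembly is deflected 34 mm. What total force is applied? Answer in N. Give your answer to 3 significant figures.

k_A = Gd⁴/(8D³N_a) = (78.2×10³)(5.5⁴)/(8·31.0³·18) = 16.681 N/mm
k_B = Gd⁴/(8D³N_a) = (76.2×10³)(3.0⁴)/(8·29.0³·12) = 2.6362 N/mm
Series: 1/k_eq = 1/16.681 + 1/2.6362 + 1/67 = 0.45421; k_eq = 2.2016 N/mm
F = k_eq·δ = 2.2016·34 = 74.855 N

74.9 N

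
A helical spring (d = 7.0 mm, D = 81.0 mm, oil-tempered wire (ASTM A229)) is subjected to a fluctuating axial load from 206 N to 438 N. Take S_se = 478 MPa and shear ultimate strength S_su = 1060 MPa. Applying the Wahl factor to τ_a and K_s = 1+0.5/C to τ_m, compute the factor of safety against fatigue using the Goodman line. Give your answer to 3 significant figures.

C = D/d = 81.0/7.0 = 11.5714; K_W = (4C−1)/(4C−4)+0.615/C = 1.1241; K_s = 1+0.5/C = 1.0432
F_a = (F_max−F_min)/2 = 116 N; F_m = (F_max+F_min)/2 = 322 N
τ_a = K_W·8F_aD/(πd³) = 1.1241 × 69.757 = 78.414 MPa
τ_m = K_s·8F_mD/(πd³) = 1.0432 × 193.64 = 202 MPa
Goodman: 1/n_f = τ_a/S_se + τ_m/S_su = 78.414/478 + 202/1060 = 0.16405 + 0.19057 = 0.35461
n_f = 1/0.35461 = 2.82

2.82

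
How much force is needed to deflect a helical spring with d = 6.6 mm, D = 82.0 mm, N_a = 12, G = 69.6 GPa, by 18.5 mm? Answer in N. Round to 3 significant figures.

k = Gd⁴/(8D³N_a) = (69.6×10³)(6.6⁴)/(8·82.0³·12) = 2.495 N/mm
F = k·δ = 2.495 × 18.5 = 46.158 N

46.2 N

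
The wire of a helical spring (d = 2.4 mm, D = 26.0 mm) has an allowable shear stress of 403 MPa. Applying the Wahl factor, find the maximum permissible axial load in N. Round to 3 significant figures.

C = D/d = 26.0/2.4 = 10.8333
K_W = (4C−1)/(4C−4) + 0.615/C = 42.333/39.333 + 0.0568 = 1.1330
τ_max = K·8FD/(πd³) → F_max = τ_allow·πd³/(8DK)
F_max = 403·π·2.4³/(8·26.0·1.1330) = 17502/235.67 = 74.264 N

74.3 N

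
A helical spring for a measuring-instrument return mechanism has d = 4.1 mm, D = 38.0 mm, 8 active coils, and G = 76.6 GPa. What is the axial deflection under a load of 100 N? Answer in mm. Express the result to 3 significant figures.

16.2 mm

k = Gd⁴/(8D³N_a) = (76.6×10³)(4.1⁴)/(8·38.0³·8) = 6.1636 N/mm
δ = F/k = 100 / 6.1636 = 16.224 mm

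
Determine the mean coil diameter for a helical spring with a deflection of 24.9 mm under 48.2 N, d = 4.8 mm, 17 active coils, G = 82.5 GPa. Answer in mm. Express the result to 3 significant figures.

55.0 mm

Required rate k = F/δ = 48.2/24.9 = 1.9357 N/mm
D = (Gd⁴/(8N_a·k))^(1/3) = (82.5×10³·4.8⁴/(8·17·1.9357))^(1/3)
  = (166354)^(1/3) = 54.9976 mm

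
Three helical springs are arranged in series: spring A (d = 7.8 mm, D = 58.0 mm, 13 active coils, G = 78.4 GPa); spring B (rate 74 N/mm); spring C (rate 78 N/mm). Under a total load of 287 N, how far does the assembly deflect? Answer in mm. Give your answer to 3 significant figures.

27.6 mm

k_A = Gd⁴/(8D³N_a) = (78.4×10³)(7.8⁴)/(8·58.0³·13) = 14.301 N/mm
Series: 1/k_eq = 1/14.301 + 1/74 + 1/78 = 0.096257; k_eq = 10.389 N/mm
δ = F/k_eq = 287/10.389 = 27.626 mm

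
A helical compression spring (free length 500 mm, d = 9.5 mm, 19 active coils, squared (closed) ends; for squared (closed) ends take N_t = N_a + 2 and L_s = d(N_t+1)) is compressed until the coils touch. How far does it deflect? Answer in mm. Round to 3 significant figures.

N_t = 21; L_s = 9.5·22 = 209 mm
δ_solid = L₀ − L_s = 500 − 209 = 291 mm

291 mm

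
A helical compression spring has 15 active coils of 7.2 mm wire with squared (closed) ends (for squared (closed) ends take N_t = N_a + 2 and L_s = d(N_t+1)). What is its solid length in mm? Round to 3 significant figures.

squared (closed) ends: N_t = N_a + 2 = 15 + 2 = 17
L_s = d·(N_t+1) = 7.2 × 18 = 129.6 mm

130 mm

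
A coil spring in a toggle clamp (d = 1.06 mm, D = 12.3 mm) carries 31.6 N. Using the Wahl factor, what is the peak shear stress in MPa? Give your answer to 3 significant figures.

934 MPa

Spring index C = D/d = 12.3/1.06 = 11.6038
K_W = (4C−1)/(4C−4) + 0.615/C = 45.415/42.415 + 0.0530 = 1.1237
τ₀ = 8FD/(πd³) = 8·31.6·12.3/(π·1.06³) = 3109.44/3.7417 = 831.03 MPa
τ_max = K·τ₀ = 1.1237 × 831.03 = 933.85 MPa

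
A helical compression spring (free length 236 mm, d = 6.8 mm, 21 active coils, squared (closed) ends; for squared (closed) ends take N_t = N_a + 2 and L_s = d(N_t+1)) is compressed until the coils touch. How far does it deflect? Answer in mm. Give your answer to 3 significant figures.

N_t = 23; L_s = 6.8·24 = 163.2 mm
δ_solid = L₀ − L_s = 236 − 163.2 = 72.8 mm

72.8 mm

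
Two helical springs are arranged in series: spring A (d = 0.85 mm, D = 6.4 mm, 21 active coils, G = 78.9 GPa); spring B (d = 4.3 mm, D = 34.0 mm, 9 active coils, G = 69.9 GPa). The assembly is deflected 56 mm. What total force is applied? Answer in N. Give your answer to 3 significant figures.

47.1 N

k_A = Gd⁴/(8D³N_a) = (78.9×10³)(0.85⁴)/(8·6.4³·21) = 0.9352 N/mm
k_B = Gd⁴/(8D³N_a) = (69.9×10³)(4.3⁴)/(8·34.0³·9) = 8.4447 N/mm
Series: 1/k_eq = 1/0.9352 + 1/8.4447 = 1.1877; k_eq = 0.84196 N/mm
F = k_eq·δ = 0.84196·56 = 47.15 N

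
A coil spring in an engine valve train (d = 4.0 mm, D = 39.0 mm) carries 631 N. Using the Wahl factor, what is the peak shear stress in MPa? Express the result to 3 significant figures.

1120 MPa

Spring index C = D/d = 39.0/4.0 = 9.7500
K_W = (4C−1)/(4C−4) + 0.615/C = 38.000/35.000 + 0.0631 = 1.1488
τ₀ = 8FD/(πd³) = 8·631·39.0/(π·4.0³) = 196872/201.06 = 979.16 MPa
τ_max = K·τ₀ = 1.1488 × 979.16 = 1124.9 MPa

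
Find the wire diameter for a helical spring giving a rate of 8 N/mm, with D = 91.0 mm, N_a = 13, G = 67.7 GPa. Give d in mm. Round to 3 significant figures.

d = (8D³N_a·k / G)^(1/4) = (8·91.0³·13·8 / (67.7×10³))^0.25
  = (9261)^0.25 = 9.8099 mm

9.81 mm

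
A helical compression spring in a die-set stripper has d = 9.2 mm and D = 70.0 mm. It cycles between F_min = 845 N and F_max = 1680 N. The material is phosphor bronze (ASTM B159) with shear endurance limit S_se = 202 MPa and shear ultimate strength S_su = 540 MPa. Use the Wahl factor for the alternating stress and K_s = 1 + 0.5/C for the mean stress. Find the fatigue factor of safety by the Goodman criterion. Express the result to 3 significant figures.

0.881

C = D/d = 70.0/9.2 = 7.6087; K_W = (4C−1)/(4C−4)+0.615/C = 1.1943; K_s = 1+0.5/C = 1.0657
F_a = (F_max−F_min)/2 = 417.5 N; F_m = (F_max+F_min)/2 = 1262.5 N
τ_a = K_W·8F_aD/(πd³) = 1.1943 × 95.572 = 114.14 MPa
τ_m = K_s·8F_mD/(πd³) = 1.0657 × 289.01 = 308 MPa
Goodman: 1/n_f = τ_a/S_se + τ_m/S_su = 114.14/202 + 308/540 = 0.56507 + 0.57037 = 1.1354
n_f = 1/1.1354 = 0.8807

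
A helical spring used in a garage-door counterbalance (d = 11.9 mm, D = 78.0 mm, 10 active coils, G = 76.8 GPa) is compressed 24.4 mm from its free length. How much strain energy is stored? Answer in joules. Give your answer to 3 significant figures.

k = Gd⁴/(8D³N_a) = (76.8×10³)(11.9⁴)/(8·78.0³·10) = 40.567 N/mm
U = ½kδ² = 0.5 × 40.567 × 24.4² = 12076 N·mm = 12.076 J

12.1 J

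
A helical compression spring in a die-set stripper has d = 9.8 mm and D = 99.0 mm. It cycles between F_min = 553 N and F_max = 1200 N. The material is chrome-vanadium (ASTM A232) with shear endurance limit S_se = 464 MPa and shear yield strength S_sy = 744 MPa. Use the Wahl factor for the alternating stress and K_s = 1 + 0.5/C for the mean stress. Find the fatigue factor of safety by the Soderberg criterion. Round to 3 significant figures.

1.84

C = D/d = 99.0/9.8 = 10.1020; K_W = (4C−1)/(4C−4)+0.615/C = 1.1433; K_s = 1+0.5/C = 1.0495
F_a = (F_max−F_min)/2 = 323.5 N; F_m = (F_max+F_min)/2 = 876.5 N
τ_a = K_W·8F_aD/(πd³) = 1.1433 × 86.651 = 99.066 MPa
τ_m = K_s·8F_mD/(πd³) = 1.0495 × 234.77 = 246.39 MPa
Soderberg: 1/n_f = τ_a/S_se + τ_m/S_sy = 99.066/464 + 246.39/744 = 0.21350 + 0.33117 = 0.54468
n_f = 1/0.54468 = 1.836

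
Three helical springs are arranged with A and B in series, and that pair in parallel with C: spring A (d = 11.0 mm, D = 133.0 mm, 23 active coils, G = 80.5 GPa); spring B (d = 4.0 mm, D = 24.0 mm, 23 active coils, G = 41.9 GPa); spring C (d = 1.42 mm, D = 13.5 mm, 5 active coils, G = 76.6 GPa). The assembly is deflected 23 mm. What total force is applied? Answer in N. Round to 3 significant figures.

k_A = Gd⁴/(8D³N_a) = (80.5×10³)(11.0⁴)/(8·133.0³·23) = 2.7227 N/mm
k_B = Gd⁴/(8D³N_a) = (41.9×10³)(4.0⁴)/(8·24.0³·23) = 4.217 N/mm
k_C = Gd⁴/(8D³N_a) = (76.6×10³)(1.42⁴)/(8·13.5³·5) = 3.1646 N/mm
Springs A,B series: k_AB = 1/(1/2.7227+1/4.217) = 1.6545 N/mm; parallel with C: k_eq = 1.6545+3.1646 = 4.8191 N/mm
F = k_eq·δ = 4.8191·23 = 110.84 N

111 N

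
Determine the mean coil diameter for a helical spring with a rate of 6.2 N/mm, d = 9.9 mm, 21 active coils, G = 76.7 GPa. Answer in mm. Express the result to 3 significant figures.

D = (Gd⁴/(8N_a·k))^(1/3) = (76.7×10³·9.9⁴/(8·21·6.2))^(1/3)
  = (707351)^(1/3) = 89.1001 mm

89.1 mm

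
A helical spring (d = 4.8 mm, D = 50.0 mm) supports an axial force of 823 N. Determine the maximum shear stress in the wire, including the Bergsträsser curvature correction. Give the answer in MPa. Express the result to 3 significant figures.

1070 MPa

Spring index C = D/d = 50.0/4.8 = 10.4167
K_B = (4C+2)/(4C−3) = 43.667/38.667 = 1.1293
τ₀ = 8FD/(πd³) = 8·823·50.0/(π·4.8³) = 329200/347.44 = 947.52 MPa
τ_max = K·τ₀ = 1.1293 × 947.52 = 1070 MPa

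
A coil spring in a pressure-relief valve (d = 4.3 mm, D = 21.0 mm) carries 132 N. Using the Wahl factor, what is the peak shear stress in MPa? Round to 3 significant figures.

117 MPa

Spring index C = D/d = 21.0/4.3 = 4.8837
K_W = (4C−1)/(4C−4) + 0.615/C = 18.535/15.535 + 0.1259 = 1.3190
τ₀ = 8FD/(πd³) = 8·132·21.0/(π·4.3³) = 22176/249.78 = 88.783 MPa
τ_max = K·τ₀ = 1.3190 × 88.783 = 117.11 MPa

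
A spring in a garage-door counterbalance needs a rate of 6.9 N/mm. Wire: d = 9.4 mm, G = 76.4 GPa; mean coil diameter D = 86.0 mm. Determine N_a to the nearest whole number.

17

N_a = Gd⁴/(8D³k) = (76.4×10³ × 9.4⁴)/(8 × 86.0³ × 6.9)
    = 5.96492e+08 / 3.51103e+07 = 16.99 → 17 coils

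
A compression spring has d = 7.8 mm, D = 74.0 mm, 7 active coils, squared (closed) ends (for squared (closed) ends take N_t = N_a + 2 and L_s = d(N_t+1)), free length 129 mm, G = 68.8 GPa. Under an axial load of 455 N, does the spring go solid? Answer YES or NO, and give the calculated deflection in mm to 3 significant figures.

k = Gd⁴/(8D³N_a) = (68.8×10³)(7.8⁴)/(8·74.0³·7) = 11.222 N/mm
N_t = 9; L_s = 7.8·10 = 78 mm; δ_solid = L₀ − L_s = 129 − 78 = 51 mm
δ = F/k = 455/11.222 = 40.544 mm
δ < δ_solid → spring does not go solid

NO, δ = 40.5 mm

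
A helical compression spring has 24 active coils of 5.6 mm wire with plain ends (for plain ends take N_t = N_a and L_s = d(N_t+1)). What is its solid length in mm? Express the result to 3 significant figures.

140 mm

plain ends: N_t = N_a = 24
L_s = d·(N_t+1) = 5.6 × 25 = 140 mm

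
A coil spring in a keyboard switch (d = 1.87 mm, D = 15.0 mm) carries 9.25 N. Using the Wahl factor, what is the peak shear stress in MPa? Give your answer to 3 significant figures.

63.9 MPa

Spring index C = D/d = 15.0/1.87 = 8.0214
K_W = (4C−1)/(4C−4) + 0.615/C = 31.086/28.086 + 0.0767 = 1.1835
τ₀ = 8FD/(πd³) = 8·9.25·15.0/(π·1.87³) = 1110/20.544 = 54.032 MPa
τ_max = K·τ₀ = 1.1835 × 54.032 = 63.946 MPa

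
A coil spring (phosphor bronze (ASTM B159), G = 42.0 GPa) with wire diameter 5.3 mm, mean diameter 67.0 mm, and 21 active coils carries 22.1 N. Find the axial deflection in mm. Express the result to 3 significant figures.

k = Gd⁴/(8D³N_a) = (42.0×10³)(5.3⁴)/(8·67.0³·21) = 0.65587 N/mm
δ = F/k = 22.1 / 0.65587 = 33.696 mm

33.7 mm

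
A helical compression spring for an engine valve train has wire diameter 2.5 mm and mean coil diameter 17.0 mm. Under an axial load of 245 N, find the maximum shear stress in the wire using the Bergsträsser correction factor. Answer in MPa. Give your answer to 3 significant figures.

Spring index C = D/d = 17.0/2.5 = 6.8000
K_B = (4C+2)/(4C−3) = 29.200/24.200 = 1.2066
τ₀ = 8FD/(πd³) = 8·245·17.0/(π·2.5³) = 33320/49.087 = 678.79 MPa
τ_max = K·τ₀ = 1.2066 × 678.79 = 819.04 MPa

819 MPa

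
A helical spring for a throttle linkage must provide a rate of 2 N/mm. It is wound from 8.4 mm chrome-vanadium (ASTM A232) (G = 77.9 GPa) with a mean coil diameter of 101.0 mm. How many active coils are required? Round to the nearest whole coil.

N_a = Gd⁴/(8D³k) = (77.9×10³ × 8.4⁴)/(8 × 101.0³ × 2)
    = 3.87842e+08 / 1.64848e+07 = 23.53 → 24 coils

24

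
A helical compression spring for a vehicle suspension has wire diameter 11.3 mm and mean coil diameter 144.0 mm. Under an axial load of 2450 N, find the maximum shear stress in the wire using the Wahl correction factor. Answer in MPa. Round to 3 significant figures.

Spring index C = D/d = 144.0/11.3 = 12.7434
K_W = (4C−1)/(4C−4) + 0.615/C = 49.973/46.973 + 0.0483 = 1.1121
τ₀ = 8FD/(πd³) = 8·2450·144.0/(π·11.3³) = 2.8224e+06/4533 = 622.63 MPa
τ_max = K·τ₀ = 1.1121 × 622.63 = 692.45 MPa

692 MPa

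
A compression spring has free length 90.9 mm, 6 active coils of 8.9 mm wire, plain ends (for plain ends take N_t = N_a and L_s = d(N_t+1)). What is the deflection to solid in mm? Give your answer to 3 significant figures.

28.6 mm

N_t = 6; L_s = 8.9·7 = 62.3 mm
δ_solid = L₀ − L_s = 90.9 − 62.3 = 28.6 mm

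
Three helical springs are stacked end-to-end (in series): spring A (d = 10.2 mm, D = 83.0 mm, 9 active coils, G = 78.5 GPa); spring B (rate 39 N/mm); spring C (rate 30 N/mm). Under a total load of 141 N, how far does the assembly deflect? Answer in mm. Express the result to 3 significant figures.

k_A = Gd⁴/(8D³N_a) = (78.5×10³)(10.2⁴)/(8·83.0³·9) = 20.64 N/mm
Series: 1/k_eq = 1/20.64 + 1/39 + 1/30 = 0.10742; k_eq = 9.3089 N/mm
δ = F/k_eq = 141/9.3089 = 15.147 mm

15.1 mm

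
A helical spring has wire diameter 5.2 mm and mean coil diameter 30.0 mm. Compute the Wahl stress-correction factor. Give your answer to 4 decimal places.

C = D/d = 30.0/5.2 = 5.7692
K_W = (4C−1)/(4C−4) + 0.615/C = 22.077/19.077 + 0.1066 = 1.2639

1.2639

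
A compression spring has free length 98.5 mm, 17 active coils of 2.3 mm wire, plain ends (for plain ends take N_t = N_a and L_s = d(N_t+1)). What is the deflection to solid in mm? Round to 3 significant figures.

N_t = 17; L_s = 2.3·18 = 41.4 mm
δ_solid = L₀ − L_s = 98.5 − 41.4 = 57.1 mm

57.1 mm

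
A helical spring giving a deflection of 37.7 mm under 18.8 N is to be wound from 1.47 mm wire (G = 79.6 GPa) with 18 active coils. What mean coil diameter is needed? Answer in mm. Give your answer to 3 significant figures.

Required rate k = F/δ = 18.8/37.7 = 0.49867 N/mm
D = (Gd⁴/(8N_a·k))^(1/3) = (79.6×10³·1.47⁴/(8·18·0.49867))^(1/3)
  = (5176.11)^(1/3) = 17.2982 mm

17.3 mm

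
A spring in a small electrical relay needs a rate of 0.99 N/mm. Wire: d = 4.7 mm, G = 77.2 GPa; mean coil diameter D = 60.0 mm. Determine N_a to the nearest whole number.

22

N_a = Gd⁴/(8D³k) = (77.2×10³ × 4.7⁴)/(8 × 60.0³ × 0.99)
    = 3.76711e+07 / 1.71072e+06 = 22.02 → 22 coils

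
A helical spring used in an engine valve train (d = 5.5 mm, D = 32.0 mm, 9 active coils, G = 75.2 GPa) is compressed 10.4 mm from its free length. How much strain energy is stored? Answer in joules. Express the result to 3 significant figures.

k = Gd⁴/(8D³N_a) = (75.2×10³)(5.5⁴)/(8·32.0³·9) = 29.167 N/mm
U = ½kδ² = 0.5 × 29.167 × 10.4² = 1577.3 N·mm = 1.5773 J

1.58 J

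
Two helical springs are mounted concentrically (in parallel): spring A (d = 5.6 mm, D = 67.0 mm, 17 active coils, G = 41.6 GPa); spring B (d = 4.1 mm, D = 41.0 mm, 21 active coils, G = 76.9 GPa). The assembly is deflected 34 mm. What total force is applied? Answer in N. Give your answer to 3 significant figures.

k_A = Gd⁴/(8D³N_a) = (41.6×10³)(5.6⁴)/(8·67.0³·17) = 1.0002 N/mm
k_B = Gd⁴/(8D³N_a) = (76.9×10³)(4.1⁴)/(8·41.0³·21) = 1.8767 N/mm
Parallel: k_eq = 1.0002 + 1.8767 = 2.8769 N/mm
F = k_eq·δ = 2.8769·34 = 97.815 N

97.8 N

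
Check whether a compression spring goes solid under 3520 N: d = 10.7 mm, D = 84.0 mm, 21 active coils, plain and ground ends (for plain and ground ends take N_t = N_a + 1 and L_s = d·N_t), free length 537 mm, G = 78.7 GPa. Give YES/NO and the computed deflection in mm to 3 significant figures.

YES, δ = 340 mm

k = Gd⁴/(8D³N_a) = (78.7×10³)(10.7⁴)/(8·84.0³·21) = 10.36 N/mm
N_t = 22; L_s = 10.7·22 = 235.4 mm; δ_solid = L₀ − L_s = 537 − 235.4 = 301.6 mm
δ = F/k = 3520/10.36 = 339.77 mm
δ ≥ δ_solid → spring goes solid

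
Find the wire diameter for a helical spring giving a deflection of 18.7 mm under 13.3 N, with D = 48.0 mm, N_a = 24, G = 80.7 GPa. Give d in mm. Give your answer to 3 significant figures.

Required rate k = F/δ = 13.3/18.7 = 0.71123 N/mm
d = (8D³N_a·k / G)^(1/4) = (8·48.0³·24·0.71123 / (80.7×10³))^0.25
  = (187.14)^0.25 = 3.6986 mm

3.70 mm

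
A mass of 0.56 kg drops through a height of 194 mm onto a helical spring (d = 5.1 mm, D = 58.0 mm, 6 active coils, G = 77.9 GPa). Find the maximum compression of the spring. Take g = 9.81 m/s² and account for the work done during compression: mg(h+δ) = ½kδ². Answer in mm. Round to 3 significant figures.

20.5 mm

k = Gd⁴/(8D³N_a) = (77.9×10³)(5.1⁴)/(8·58.0³·6) = 5.6272 N/mm
W = mg = 0.56 × 9.81 = 5.4936 N
½kδ² − Wδ − Wh = 0 → δ = (W + √(W² + 2kWh))/k
δ = (5.4936 + √(30.18 + 11994.5))/5.6272 = (5.4936 + 109.66)/5.6272 = 20.463 mm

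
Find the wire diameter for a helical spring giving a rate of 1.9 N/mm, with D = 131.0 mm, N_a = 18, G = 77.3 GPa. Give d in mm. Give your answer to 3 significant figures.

9.44 mm

d = (8D³N_a·k / G)^(1/4) = (8·131.0³·18·1.9 / (77.3×10³))^0.25
  = (7957)^0.25 = 9.4447 mm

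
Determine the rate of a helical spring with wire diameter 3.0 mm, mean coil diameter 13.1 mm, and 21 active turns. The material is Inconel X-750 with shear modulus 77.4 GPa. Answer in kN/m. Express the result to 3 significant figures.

k = Gd⁴/(8D³N_a) = (77.4×10³ × 3.0⁴) / (8 × 13.1³ × 21)
  = 6.2694e+06 / 377679 = 16.6 N/mm

16.6 kN/m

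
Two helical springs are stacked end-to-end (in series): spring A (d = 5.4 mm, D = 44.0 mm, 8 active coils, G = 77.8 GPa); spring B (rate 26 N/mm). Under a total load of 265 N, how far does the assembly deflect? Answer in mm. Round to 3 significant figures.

32.0 mm

k_A = Gd⁴/(8D³N_a) = (77.8×10³)(5.4⁴)/(8·44.0³·8) = 12.134 N/mm
Series: 1/k_eq = 1/12.134 + 1/26 = 0.12087; k_eq = 8.2732 N/mm
δ = F/k_eq = 265/8.2732 = 32.031 mm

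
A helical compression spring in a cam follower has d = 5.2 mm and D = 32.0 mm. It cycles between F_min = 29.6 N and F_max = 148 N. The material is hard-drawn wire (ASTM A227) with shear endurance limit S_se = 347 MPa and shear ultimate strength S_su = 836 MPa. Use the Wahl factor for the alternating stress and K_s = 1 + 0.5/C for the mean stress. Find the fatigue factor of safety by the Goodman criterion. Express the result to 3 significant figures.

C = D/d = 32.0/5.2 = 6.1538; K_W = (4C−1)/(4C−4)+0.615/C = 1.2455; K_s = 1+0.5/C = 1.0813
F_a = (F_max−F_min)/2 = 59.2 N; F_m = (F_max+F_min)/2 = 88.8 N
τ_a = K_W·8F_aD/(πd³) = 1.2455 × 34.309 = 42.73 MPa
τ_m = K_s·8F_mD/(πd³) = 1.0813 × 51.463 = 55.644 MPa
Goodman: 1/n_f = τ_a/S_se + τ_m/S_su = 42.73/347 + 55.644/836 = 0.12314 + 0.06656 = 0.1897
n_f = 1/0.1897 = 5.271

5.27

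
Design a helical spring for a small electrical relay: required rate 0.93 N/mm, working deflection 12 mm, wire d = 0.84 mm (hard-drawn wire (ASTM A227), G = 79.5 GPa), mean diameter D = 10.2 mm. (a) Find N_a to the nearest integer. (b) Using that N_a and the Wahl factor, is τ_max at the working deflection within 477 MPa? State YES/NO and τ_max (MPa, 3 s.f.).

N_a = Gd⁴/(8D³k) = (79.5×10³)(0.84⁴)/(8·10.2³·0.93) = 5.013 → N_a = 5
Actual rate k = Gd⁴/(8D³·5) = 0.93245 N/mm
Working load F = kδ = 0.93245·12 = 11.189 N
C = 10.2/0.84 = 12.1429; K_W = (4C−1)/(4C−4)+0.615/C = 1.1180
τ_max = K_W·8FD/(πd³) = 1.1180·490.35 = 548.19 MPa
τ_max > 477 MPa → exceeds allowable

(a) 5 coils; (b) NO, τ_max = 548 MPa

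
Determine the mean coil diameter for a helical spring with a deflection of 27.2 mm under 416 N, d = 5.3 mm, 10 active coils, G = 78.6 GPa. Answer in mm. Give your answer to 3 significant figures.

37.0 mm

Required rate k = F/δ = 416/27.2 = 15.294 N/mm
D = (Gd⁴/(8N_a·k))^(1/3) = (78.6×10³·5.3⁴/(8·10·15.294))^(1/3)
  = (50688.8)^(1/3) = 37.0087 mm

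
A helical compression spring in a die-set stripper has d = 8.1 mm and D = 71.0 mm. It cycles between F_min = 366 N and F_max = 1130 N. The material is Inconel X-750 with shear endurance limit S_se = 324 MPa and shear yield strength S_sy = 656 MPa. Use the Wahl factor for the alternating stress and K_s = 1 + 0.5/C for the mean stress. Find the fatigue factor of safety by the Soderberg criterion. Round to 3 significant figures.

1.14

C = D/d = 71.0/8.1 = 8.7654; K_W = (4C−1)/(4C−4)+0.615/C = 1.1667; K_s = 1+0.5/C = 1.0570
F_a = (F_max−F_min)/2 = 382 N; F_m = (F_max+F_min)/2 = 748 N
τ_a = K_W·8F_aD/(πd³) = 1.1667 × 129.96 = 151.63 MPa
τ_m = K_s·8F_mD/(πd³) = 1.0570 × 254.47 = 268.99 MPa
Soderberg: 1/n_f = τ_a/S_se + τ_m/S_sy = 151.63/324 + 268.99/656 = 0.46799 + 0.41005 = 0.87804
n_f = 1/0.87804 = 1.139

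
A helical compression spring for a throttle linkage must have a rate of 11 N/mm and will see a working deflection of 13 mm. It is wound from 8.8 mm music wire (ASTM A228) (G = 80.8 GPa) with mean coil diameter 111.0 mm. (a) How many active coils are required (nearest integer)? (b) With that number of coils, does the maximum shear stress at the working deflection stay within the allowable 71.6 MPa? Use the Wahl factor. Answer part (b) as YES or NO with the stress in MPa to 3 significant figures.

(a) 4 coils; (b) YES, τ_max = 66.5 MPa

N_a = Gd⁴/(8D³k) = (80.8×10³)(8.8⁴)/(8·111.0³·11) = 4.026 → N_a = 4
Actual rate k = Gd⁴/(8D³·4) = 11.072 N/mm
Working load F = kδ = 11.072·13 = 143.94 N
C = 111.0/8.8 = 12.6136; K_W = (4C−1)/(4C−4)+0.615/C = 1.1133
τ_max = K_W·8FD/(πd³) = 1.1133·59.701 = 66.467 MPa
τ_max ≤ 71.6 MPa → acceptable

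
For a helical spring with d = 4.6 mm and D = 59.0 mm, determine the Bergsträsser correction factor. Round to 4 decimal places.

C = D/d = 59.0/4.6 = 12.8261
K_B = (4C+2)/(4C−3) = 53.304/48.304 = 1.1035

1.1035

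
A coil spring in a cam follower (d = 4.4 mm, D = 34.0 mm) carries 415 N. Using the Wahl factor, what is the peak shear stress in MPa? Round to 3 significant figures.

502 MPa

Spring index C = D/d = 34.0/4.4 = 7.7273
K_W = (4C−1)/(4C−4) + 0.615/C = 29.909/26.909 + 0.0796 = 1.1911
τ₀ = 8FD/(πd³) = 8·415·34.0/(π·4.4³) = 112880/267.61 = 421.8 MPa
τ_max = K·τ₀ = 1.1911 × 421.8 = 502.4 MPa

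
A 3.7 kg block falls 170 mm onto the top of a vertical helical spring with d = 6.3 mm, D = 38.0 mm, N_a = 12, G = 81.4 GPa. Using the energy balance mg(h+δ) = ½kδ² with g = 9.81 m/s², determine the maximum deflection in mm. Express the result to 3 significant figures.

k = Gd⁴/(8D³N_a) = (81.4×10³)(6.3⁴)/(8·38.0³·12) = 24.342 N/mm
W = mg = 3.7 × 9.81 = 36.297 N
½kδ² − Wδ − Wh = 0 → δ = (W + √(W² + 2kWh))/k
δ = (36.297 + √(1317.5 + 300410))/24.342 = (36.297 + 549.3)/24.342 = 24.056 mm

24.1 mm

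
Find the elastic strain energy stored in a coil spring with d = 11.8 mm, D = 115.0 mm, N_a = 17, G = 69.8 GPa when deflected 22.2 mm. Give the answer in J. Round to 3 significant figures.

k = Gd⁴/(8D³N_a) = (69.8×10³)(11.8⁴)/(8·115.0³·17) = 6.5426 N/mm
U = ½kδ² = 0.5 × 6.5426 × 22.2² = 1612.2 N·mm = 1.6122 J

1.61 J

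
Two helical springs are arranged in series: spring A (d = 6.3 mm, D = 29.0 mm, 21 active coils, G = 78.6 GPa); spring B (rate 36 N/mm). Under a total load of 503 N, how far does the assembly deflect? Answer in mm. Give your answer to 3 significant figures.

30.6 mm

k_A = Gd⁴/(8D³N_a) = (78.6×10³)(6.3⁴)/(8·29.0³·21) = 30.219 N/mm
Series: 1/k_eq = 1/30.219 + 1/36 = 0.060869; k_eq = 16.429 N/mm
δ = F/k_eq = 503/16.429 = 30.617 mm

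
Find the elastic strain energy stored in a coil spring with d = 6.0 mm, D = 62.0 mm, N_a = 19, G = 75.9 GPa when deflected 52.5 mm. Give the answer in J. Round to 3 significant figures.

k = Gd⁴/(8D³N_a) = (75.9×10³)(6.0⁴)/(8·62.0³·19) = 2.7154 N/mm
U = ½kδ² = 0.5 × 2.7154 × 52.5² = 3742.1 N·mm = 3.7421 J

3.74 J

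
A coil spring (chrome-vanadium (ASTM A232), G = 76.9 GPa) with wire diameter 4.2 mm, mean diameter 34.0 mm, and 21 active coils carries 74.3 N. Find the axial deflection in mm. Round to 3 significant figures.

k = Gd⁴/(8D³N_a) = (76.9×10³)(4.2⁴)/(8·34.0³·21) = 3.6239 N/mm
δ = F/k = 74.3 / 3.6239 = 20.503 mm

20.5 mm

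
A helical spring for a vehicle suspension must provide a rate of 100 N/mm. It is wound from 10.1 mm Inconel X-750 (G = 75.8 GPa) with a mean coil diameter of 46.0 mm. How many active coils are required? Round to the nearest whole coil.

10

N_a = Gd⁴/(8D³k) = (75.8×10³ × 10.1⁴)/(8 × 46.0³ × 100)
    = 7.88778e+08 / 7.78688e+07 = 10.13 → 10 coils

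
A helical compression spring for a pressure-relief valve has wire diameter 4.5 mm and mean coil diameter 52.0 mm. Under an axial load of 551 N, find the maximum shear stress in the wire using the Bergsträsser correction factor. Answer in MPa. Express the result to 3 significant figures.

893 MPa

Spring index C = D/d = 52.0/4.5 = 11.5556
K_B = (4C+2)/(4C−3) = 48.222/43.222 = 1.1157
τ₀ = 8FD/(πd³) = 8·551·52.0/(π·4.5³) = 229216/286.28 = 800.68 MPa
τ_max = K·τ₀ = 1.1157 × 800.68 = 893.3 MPa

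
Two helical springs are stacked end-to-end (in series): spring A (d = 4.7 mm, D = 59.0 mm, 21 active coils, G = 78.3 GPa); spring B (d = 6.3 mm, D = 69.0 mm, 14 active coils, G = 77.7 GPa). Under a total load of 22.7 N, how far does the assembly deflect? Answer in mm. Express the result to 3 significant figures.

27.3 mm

k_A = Gd⁴/(8D³N_a) = (78.3×10³)(4.7⁴)/(8·59.0³·21) = 1.1074 N/mm
k_B = Gd⁴/(8D³N_a) = (77.7×10³)(6.3⁴)/(8·69.0³·14) = 3.3267 N/mm
Series: 1/k_eq = 1/1.1074 + 1/3.3267 = 1.2036; k_eq = 0.83081 N/mm
δ = F/k_eq = 22.7/0.83081 = 27.323 mm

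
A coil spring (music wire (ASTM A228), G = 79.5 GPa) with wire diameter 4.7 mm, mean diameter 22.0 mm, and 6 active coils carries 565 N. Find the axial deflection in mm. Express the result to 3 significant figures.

k = Gd⁴/(8D³N_a) = (79.5×10³)(4.7⁴)/(8·22.0³·6) = 75.901 N/mm
δ = F/k = 565 / 75.901 = 7.4439 mm

7.44 mm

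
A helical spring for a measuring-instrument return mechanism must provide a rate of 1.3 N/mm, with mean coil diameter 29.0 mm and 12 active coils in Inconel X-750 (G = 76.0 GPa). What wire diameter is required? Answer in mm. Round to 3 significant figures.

2.52 mm

d = (8D³N_a·k / G)^(1/4) = (8·29.0³·12·1.3 / (76.0×10³))^0.25
  = (40.049)^0.25 = 2.5156 mm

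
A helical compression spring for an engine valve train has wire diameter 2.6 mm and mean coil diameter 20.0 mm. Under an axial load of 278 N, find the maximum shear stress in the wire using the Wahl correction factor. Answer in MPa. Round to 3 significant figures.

Spring index C = D/d = 20.0/2.6 = 7.6923
K_W = (4C−1)/(4C−4) + 0.615/C = 29.769/26.769 + 0.0800 = 1.1920
τ₀ = 8FD/(πd³) = 8·278·20.0/(π·2.6³) = 44480/55.217 = 805.55 MPa
τ_max = K·τ₀ = 1.1920 × 805.55 = 960.24 MPa

960 MPa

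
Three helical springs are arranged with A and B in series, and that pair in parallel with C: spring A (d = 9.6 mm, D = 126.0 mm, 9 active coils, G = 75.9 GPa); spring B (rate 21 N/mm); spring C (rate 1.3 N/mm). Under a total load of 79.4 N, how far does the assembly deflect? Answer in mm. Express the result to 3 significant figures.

k_A = Gd⁴/(8D³N_a) = (75.9×10³)(9.6⁴)/(8·126.0³·9) = 4.4759 N/mm
Springs A,B series: k_AB = 1/(1/4.4759+1/21) = 3.6895 N/mm; parallel with C: k_eq = 3.6895+1.3 = 4.9895 N/mm
δ = F/k_eq = 79.4/4.9895 = 15.913 mm

15.9 mm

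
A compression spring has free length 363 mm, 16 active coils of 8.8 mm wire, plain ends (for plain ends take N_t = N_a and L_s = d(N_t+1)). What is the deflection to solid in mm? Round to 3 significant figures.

213 mm

N_t = 16; L_s = 8.8·17 = 149.6 mm
δ_solid = L₀ − L_s = 363 − 149.6 = 213.4 mm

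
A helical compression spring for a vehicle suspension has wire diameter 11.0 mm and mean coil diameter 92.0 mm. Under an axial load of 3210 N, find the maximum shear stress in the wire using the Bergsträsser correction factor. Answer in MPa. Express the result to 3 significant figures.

Spring index C = D/d = 92.0/11.0 = 8.3636
K_B = (4C+2)/(4C−3) = 35.455/30.455 = 1.1642
τ₀ = 8FD/(πd³) = 8·3210·92.0/(π·11.0³) = 2.36256e+06/4181.5 = 565.01 MPa
τ_max = K·τ₀ = 1.1642 × 565.01 = 657.77 MPa

658 MPa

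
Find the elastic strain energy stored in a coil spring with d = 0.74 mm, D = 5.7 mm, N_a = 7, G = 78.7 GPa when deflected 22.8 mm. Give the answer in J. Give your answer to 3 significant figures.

k = Gd⁴/(8D³N_a) = (78.7×10³)(0.74⁴)/(8·5.7³·7) = 2.2756 N/mm
U = ½kδ² = 0.5 × 2.2756 × 22.8² = 591.46 N·mm = 0.59146 J

0.591 J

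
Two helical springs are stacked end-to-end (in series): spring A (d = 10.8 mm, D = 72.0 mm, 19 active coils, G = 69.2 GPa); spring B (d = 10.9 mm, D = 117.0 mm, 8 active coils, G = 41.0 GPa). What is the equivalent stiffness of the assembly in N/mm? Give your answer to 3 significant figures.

4.21 N/mm

k_A = Gd⁴/(8D³N_a) = (69.2×10³)(10.8⁴)/(8·72.0³·19) = 16.594 N/mm
k_B = Gd⁴/(8D³N_a) = (41.0×10³)(10.9⁴)/(8·117.0³·8) = 5.6461 N/mm
Series: 1/k_eq = 1/16.594 + 1/5.6461 = 0.23737; k_eq = 4.2128 N/mm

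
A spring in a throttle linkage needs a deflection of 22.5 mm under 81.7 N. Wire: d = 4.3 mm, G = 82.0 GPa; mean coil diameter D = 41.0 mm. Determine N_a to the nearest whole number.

14

Required rate k = F/δ = 81.7/22.5 = 3.6311 N/mm
N_a = Gd⁴/(8D³k) = (82.0×10³ × 4.3⁴)/(8 × 41.0³ × 3.6311)
    = 2.80342e+07 / 2.00208e+06 = 14 → 14 coils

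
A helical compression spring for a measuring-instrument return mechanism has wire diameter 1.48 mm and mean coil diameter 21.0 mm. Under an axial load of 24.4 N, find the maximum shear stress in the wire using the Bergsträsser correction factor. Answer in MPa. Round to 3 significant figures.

Spring index C = D/d = 21.0/1.48 = 14.1892
K_B = (4C+2)/(4C−3) = 58.757/53.757 = 1.0930
τ₀ = 8FD/(πd³) = 8·24.4·21.0/(π·1.48³) = 4099.2/10.184 = 402.5 MPa
τ_max = K·τ₀ = 1.0930 × 402.5 = 439.94 MPa

440 MPa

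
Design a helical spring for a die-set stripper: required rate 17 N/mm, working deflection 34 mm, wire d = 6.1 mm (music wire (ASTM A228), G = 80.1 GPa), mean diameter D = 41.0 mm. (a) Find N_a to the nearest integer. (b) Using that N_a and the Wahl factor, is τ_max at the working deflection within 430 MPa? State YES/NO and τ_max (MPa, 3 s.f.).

N_a = Gd⁴/(8D³k) = (80.1×10³)(6.1⁴)/(8·41.0³·17) = 11.83 → N_a = 12
Actual rate k = Gd⁴/(8D³·12) = 16.762 N/mm
Working load F = kδ = 16.762·34 = 569.91 N
C = 41.0/6.1 = 6.7213; K_W = (4C−1)/(4C−4)+0.615/C = 1.2226
τ_max = K_W·8FD/(πd³) = 1.2226·262.15 = 320.5 MPa
τ_max ≤ 430 MPa → acceptable

(a) 12 coils; (b) YES, τ_max = 320 MPa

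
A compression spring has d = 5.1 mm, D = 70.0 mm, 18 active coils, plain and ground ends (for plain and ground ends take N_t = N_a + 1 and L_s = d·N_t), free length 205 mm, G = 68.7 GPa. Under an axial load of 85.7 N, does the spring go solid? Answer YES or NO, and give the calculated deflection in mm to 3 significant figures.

NO, δ = 91.1 mm

k = Gd⁴/(8D³N_a) = (68.7×10³)(5.1⁴)/(8·70.0³·18) = 0.94098 N/mm
N_t = 19; L_s = 5.1·19 = 96.9 mm; δ_solid = L₀ − L_s = 205 − 96.9 = 108.1 mm
δ = F/k = 85.7/0.94098 = 91.075 mm
δ < δ_solid → spring does not go solid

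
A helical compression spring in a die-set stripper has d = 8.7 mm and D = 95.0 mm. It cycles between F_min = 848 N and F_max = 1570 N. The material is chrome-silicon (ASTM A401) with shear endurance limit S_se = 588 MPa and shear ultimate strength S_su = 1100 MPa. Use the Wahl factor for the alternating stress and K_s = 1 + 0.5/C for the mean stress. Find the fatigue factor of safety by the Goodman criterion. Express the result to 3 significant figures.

1.48

C = D/d = 95.0/8.7 = 10.9195; K_W = (4C−1)/(4C−4)+0.615/C = 1.1319; K_s = 1+0.5/C = 1.0458
F_a = (F_max−F_min)/2 = 361 N; F_m = (F_max+F_min)/2 = 1209 N
τ_a = K_W·8F_aD/(πd³) = 1.1319 × 132.62 = 150.12 MPa
τ_m = K_s·8F_mD/(πd³) = 1.0458 × 444.15 = 464.49 MPa
Goodman: 1/n_f = τ_a/S_se + τ_m/S_su = 150.12/588 + 464.49/1100 = 0.25530 + 0.42226 = 0.67757
n_f = 1/0.67757 = 1.476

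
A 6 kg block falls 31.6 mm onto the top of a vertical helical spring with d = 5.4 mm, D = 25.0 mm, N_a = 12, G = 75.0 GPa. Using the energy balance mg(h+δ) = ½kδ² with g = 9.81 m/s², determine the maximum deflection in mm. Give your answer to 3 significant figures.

10.8 mm

k = Gd⁴/(8D³N_a) = (75.0×10³)(5.4⁴)/(8·25.0³·12) = 42.515 N/mm
W = mg = 6 × 9.81 = 58.86 N
½kδ² − Wδ − Wh = 0 → δ = (W + √(W² + 2kWh))/k
δ = (58.86 + √(3464.5 + 158155))/42.515 = (58.86 + 402.02)/42.515 = 10.84 mm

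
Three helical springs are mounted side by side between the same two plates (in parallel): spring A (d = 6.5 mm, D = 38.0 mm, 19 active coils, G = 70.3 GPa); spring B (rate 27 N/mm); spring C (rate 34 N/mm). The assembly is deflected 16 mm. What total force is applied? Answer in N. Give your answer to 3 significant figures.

k_A = Gd⁴/(8D³N_a) = (70.3×10³)(6.5⁴)/(8·38.0³·19) = 15.046 N/mm
Parallel: k_eq = 15.046 + 27 + 34 = 76.046 N/mm
F = k_eq·δ = 76.046·16 = 1216.7 N

1220 N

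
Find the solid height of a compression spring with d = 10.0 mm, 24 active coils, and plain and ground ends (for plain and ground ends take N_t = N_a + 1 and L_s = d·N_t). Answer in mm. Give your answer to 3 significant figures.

plain and ground ends: N_t = N_a + 1 = 24 + 1 = 25
L_s = d·N_t = 10.0 × 25 = 250 mm

250 mm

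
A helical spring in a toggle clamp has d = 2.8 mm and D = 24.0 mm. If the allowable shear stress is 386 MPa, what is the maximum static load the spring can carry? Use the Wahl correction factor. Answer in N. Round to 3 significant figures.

118 N

C = D/d = 24.0/2.8 = 8.5714
K_W = (4C−1)/(4C−4) + 0.615/C = 33.286/30.286 + 0.0717 = 1.1708
τ_max = K·8FD/(πd³) → F_max = τ_allow·πd³/(8DK)
F_max = 386·π·2.8³/(8·24.0·1.1708) = 26620/224.79 = 118.42 N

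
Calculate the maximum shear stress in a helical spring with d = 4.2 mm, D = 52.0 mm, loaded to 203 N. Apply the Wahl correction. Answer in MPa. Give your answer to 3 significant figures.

Spring index C = D/d = 52.0/4.2 = 12.3810
K_W = (4C−1)/(4C−4) + 0.615/C = 48.524/45.524 + 0.0497 = 1.1156
τ₀ = 8FD/(πd³) = 8·203·52.0/(π·4.2³) = 84448/232.75 = 362.82 MPa
τ_max = K·τ₀ = 1.1156 × 362.82 = 404.75 MPa

405 MPa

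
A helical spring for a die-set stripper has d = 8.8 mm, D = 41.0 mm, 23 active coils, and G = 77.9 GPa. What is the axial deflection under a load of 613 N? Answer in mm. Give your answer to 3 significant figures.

16.6 mm

k = Gd⁴/(8D³N_a) = (77.9×10³)(8.8⁴)/(8·41.0³·23) = 36.838 N/mm
δ = F/k = 613 / 36.838 = 16.64 mm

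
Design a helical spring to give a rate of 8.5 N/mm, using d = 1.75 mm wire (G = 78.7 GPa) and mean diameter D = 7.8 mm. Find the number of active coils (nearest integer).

23

N_a = Gd⁴/(8D³k) = (78.7×10³ × 1.75⁴)/(8 × 7.8³ × 8.5)
    = 738120 / 32269.5 = 22.87 → 23 coils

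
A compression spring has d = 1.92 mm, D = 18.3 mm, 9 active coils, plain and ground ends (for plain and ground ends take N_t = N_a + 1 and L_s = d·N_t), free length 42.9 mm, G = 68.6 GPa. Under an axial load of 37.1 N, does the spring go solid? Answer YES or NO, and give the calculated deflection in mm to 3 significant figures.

NO, δ = 17.6 mm

k = Gd⁴/(8D³N_a) = (68.6×10³)(1.92⁴)/(8·18.3³·9) = 2.1127 N/mm
N_t = 10; L_s = 1.92·10 = 19.2 mm; δ_solid = L₀ − L_s = 42.9 − 19.2 = 23.7 mm
δ = F/k = 37.1/2.1127 = 17.56 mm
δ < δ_solid → spring does not go solid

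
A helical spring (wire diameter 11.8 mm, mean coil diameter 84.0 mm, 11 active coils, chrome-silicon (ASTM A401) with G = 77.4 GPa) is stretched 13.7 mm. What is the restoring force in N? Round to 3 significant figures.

394 N

k = Gd⁴/(8D³N_a) = (77.4×10³)(11.8⁴)/(8·84.0³·11) = 28.771 N/mm
F = k·δ = 28.771 × 13.7 = 394.16 N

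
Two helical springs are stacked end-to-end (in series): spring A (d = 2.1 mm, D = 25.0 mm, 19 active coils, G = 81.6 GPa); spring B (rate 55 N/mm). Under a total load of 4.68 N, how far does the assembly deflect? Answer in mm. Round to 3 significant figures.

7.09 mm

k_A = Gd⁴/(8D³N_a) = (81.6×10³)(2.1⁴)/(8·25.0³·19) = 0.6682 N/mm
Series: 1/k_eq = 1/0.6682 + 1/55 = 1.5147; k_eq = 0.66018 N/mm
δ = F/k_eq = 4.68/0.66018 = 7.089 mm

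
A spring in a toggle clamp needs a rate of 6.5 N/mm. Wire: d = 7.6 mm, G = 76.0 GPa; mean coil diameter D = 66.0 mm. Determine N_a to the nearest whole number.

N_a = Gd⁴/(8D³k) = (76.0×10³ × 7.6⁴)/(8 × 66.0³ × 6.5)
    = 2.53553e+08 / 1.49498e+07 = 16.96 → 17 coils

17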